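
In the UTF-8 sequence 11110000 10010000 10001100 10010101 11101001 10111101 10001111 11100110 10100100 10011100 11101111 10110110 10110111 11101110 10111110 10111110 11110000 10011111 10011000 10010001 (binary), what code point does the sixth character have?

U+1F611

Offset 0: leading byte 0xF0 = 11110000 → 4-byte char #1 = F0 90 8C 95.
Offset 4: leading byte 0xE9 = 11101001 → 3-byte char #2 = E9 BD 8F.
Offset 7: leading byte 0xE6 = 11100110 → 3-byte char #3 = E6 A4 9C.
Offset 10: leading byte 0xEF = 11101111 → 3-byte char #4 = EF B6 B7.
Offset 13: leading byte 0xEE = 11101110 → 3-byte char #5 = EE BE BE.
Offset 16: leading byte 0xF0 = 11110000 → 4-byte char #6 = F0 9F 98 91.
Leading byte 0xF0 = 11110000 matches 11110xxx → 4-byte sequence.
Byte 1: 0xF0 = 11110000, payload 000 (3 bits).
Byte 2: 0x9F = 10011111 (10xxxxxx ✓), payload 011111.
Byte 3: 0x98 = 10011000 (10xxxxxx ✓), payload 011000.
Byte 4: 0x91 = 10010001 (10xxxxxx ✓), payload 010001.
Concatenate: 000011111011000010001 = 0x1F611 (21 bits → U+1F611).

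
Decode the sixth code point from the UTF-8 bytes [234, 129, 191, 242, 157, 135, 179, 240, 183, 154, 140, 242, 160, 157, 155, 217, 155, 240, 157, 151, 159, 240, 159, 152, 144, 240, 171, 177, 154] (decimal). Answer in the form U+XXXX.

U+1D5DF

Offset 0: leading byte 0xEA = 11101010 → 3-byte char #1 = EA 81 BF.
Offset 3: leading byte 0xF2 = 11110010 → 4-byte char #2 = F2 9D 87 B3.
Offset 7: leading byte 0xF0 = 11110000 → 4-byte char #3 = F0 B7 9A 8C.
Offset 11: leading byte 0xF2 = 11110010 → 4-byte char #4 = F2 A0 9D 9B.
Offset 15: leading byte 0xD9 = 11011001 → 2-byte char #5 = D9 9B.
Offset 17: leading byte 0xF0 = 11110000 → 4-byte char #6 = F0 9D 97 9F.
Leading byte 0xF0 = 11110000 matches 11110xxx → 4-byte sequence.
Byte 1: 0xF0 = 11110000, payload 000 (3 bits).
Byte 2: 0x9D = 10011101 (10xxxxxx ✓), payload 011101.
Byte 3: 0x97 = 10010111 (10xxxxxx ✓), payload 010111.
Byte 4: 0x9F = 10011111 (10xxxxxx ✓), payload 011111.
Concatenate: 000011101010111011111 = 0x1D5DF (21 bits → U+1D5DF).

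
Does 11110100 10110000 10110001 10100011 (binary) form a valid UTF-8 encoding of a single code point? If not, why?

Leading byte 0xF4 = 11110100 → 4-byte form.
Payload = 0x130C63, which exceeds U+10FFFF, the maximum Unicode code point. (Leading bytes F5–FF, or F4 followed by ≥ 0x90, are invalid.)

invalid (encodes a value above U+10FFFF)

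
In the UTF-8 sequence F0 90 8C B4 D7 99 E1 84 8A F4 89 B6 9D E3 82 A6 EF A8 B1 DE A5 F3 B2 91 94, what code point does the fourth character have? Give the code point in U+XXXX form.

U+109D9D

Offset 0: leading byte 0xF0 = 11110000 → 4-byte char #1 = F0 90 8C B4.
Offset 4: leading byte 0xD7 = 11010111 → 2-byte char #2 = D7 99.
Offset 6: leading byte 0xE1 = 11100001 → 3-byte char #3 = E1 84 8A.
Offset 9: leading byte 0xF4 = 11110100 → 4-byte char #4 = F4 89 B6 9D.
Leading byte 0xF4 = 11110100 matches 11110xxx → 4-byte sequence.
Byte 1: 0xF4 = 11110100, payload 100 (3 bits).
Byte 2: 0x89 = 10001001 (10xxxxxx ✓), payload 001001.
Byte 3: 0xB6 = 10110110 (10xxxxxx ✓), payload 110110.
Byte 4: 0x9D = 10011101 (10xxxxxx ✓), payload 011101.
Concatenate: 100001001110110011101 = 0x109D9D (21 bits → U+109D9D).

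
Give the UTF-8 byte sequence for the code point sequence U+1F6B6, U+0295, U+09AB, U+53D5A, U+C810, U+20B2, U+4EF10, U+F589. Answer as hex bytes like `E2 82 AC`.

U+1F6B6: 4-byte form → F0 9F 9A B6.
U+0295: 2-byte form → CA 95.
U+09AB: 3-byte form → E0 A6 AB.
U+53D5A: 4-byte form → F1 93 B5 9A.
U+C810: 3-byte form → EC A0 90.
U+20B2: 3-byte form → E2 82 B2.
U+4EF10: 4-byte form → F1 8E BC 90.
U+F589: 3-byte form → EF 96 89.
Concatenated (26 bytes): F0 9F 9A B6 CA 95 E0 A6 AB F1 93 B5 9A EC A0 90 E2 82 B2 F1 8E BC 90 EF 96 89.

F0 9F 9A B6 CA 95 E0 A6 AB F1 93 B5 9A EC A0 90 E2 82 B2 F1 8E BC 90 EF 96 89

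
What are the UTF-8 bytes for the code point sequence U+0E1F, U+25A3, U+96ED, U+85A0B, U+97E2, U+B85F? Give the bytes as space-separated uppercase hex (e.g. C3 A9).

U+0E1F: 3-byte form → E0 B8 9F.
U+25A3: 3-byte form → E2 96 A3.
U+96ED: 3-byte form → E9 9B AD.
U+85A0B: 4-byte form → F2 85 A8 8B.
U+97E2: 3-byte form → E9 9F A2.
U+B85F: 3-byte form → EB A1 9F.
Concatenated (19 bytes): E0 B8 9F E2 96 A3 E9 9B AD F2 85 A8 8B E9 9F A2 EB A1 9F.

E0 B8 9F E2 96 A3 E9 9B AD F2 85 A8 8B E9 9F A2 EB A1 9F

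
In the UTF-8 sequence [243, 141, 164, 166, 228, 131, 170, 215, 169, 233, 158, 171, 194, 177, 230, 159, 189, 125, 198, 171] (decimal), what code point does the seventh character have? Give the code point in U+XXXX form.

U+007D

Offset 0: leading byte 0xF3 = 11110011 → 4-byte char #1 = F3 8D A4 A6.
Offset 4: leading byte 0xE4 = 11100100 → 3-byte char #2 = E4 83 AA.
Offset 7: leading byte 0xD7 = 11010111 → 2-byte char #3 = D7 A9.
Offset 9: leading byte 0xE9 = 11101001 → 3-byte char #4 = E9 9E AB.
Offset 12: leading byte 0xC2 = 11000010 → 2-byte char #5 = C2 B1.
Offset 14: leading byte 0xE6 = 11100110 → 3-byte char #6 = E6 9F BD.
Offset 17: leading byte 0x7D = 01111101 → 1-byte char #7 = 7D.
Leading byte 0x7D = 01111101 matches 0xxxxxxx → 1-byte sequence.
Byte 1: 0x7D = 01111101, payload 1111101 (7 bits).
Concatenate: 1111101 = 0x7D (7 bits → U+007D).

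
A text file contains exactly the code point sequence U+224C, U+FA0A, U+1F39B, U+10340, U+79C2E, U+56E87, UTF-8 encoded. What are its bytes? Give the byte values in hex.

U+224C: 3-byte form → E2 89 8C.
U+FA0A: 3-byte form → EF A8 8A.
U+1F39B: 4-byte form → F0 9F 8E 9B.
U+10340: 4-byte form → F0 90 8D 80.
U+79C2E: 4-byte form → F1 B9 B0 AE.
U+56E87: 4-byte form → F1 96 BA 87.
Concatenated (22 bytes): E2 89 8C EF A8 8A F0 9F 8E 9B F0 90 8D 80 F1 B9 B0 AE F1 96 BA 87.

E2 89 8C EF A8 8A F0 9F 8E 9B F0 90 8D 80 F1 B9 B0 AE F1 96 BA 87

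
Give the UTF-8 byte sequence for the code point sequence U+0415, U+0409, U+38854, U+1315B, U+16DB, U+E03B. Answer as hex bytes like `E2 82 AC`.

U+0415: 2-byte form → D0 95.
U+0409: 2-byte form → D0 89.
U+38854: 4-byte form → F0 B8 A1 94.
U+1315B: 4-byte form → F0 93 85 9B.
U+16DB: 3-byte form → E1 9B 9B.
U+E03B: 3-byte form → EE 80 BB.
Concatenated (18 bytes): D0 95 D0 89 F0 B8 A1 94 F0 93 85 9B E1 9B 9B EE 80 BB.

D0 95 D0 89 F0 B8 A1 94 F0 93 85 9B E1 9B 9B EE 80 BB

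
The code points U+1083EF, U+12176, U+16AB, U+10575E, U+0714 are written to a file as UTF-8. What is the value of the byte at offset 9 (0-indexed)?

0x9A

U+1083EF → 4-byte form F4 88 8F AF at offsets 0–3.
U+12176 → 4-byte form F0 92 85 B6 at offsets 4–7.
U+16AB → 3-byte form E1 9A AB at offsets 8–10.
Offset 9 falls in char 3's range; it's byte 2 of E1 9A AB = 0x9A.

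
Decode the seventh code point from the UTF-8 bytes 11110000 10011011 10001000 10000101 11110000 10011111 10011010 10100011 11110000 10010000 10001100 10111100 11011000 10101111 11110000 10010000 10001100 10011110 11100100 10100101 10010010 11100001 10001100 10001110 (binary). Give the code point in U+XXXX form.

U+130E

Offset 0: leading byte 0xF0 = 11110000 → 4-byte char #1 = F0 9B 88 85.
Offset 4: leading byte 0xF0 = 11110000 → 4-byte char #2 = F0 9F 9A A3.
Offset 8: leading byte 0xF0 = 11110000 → 4-byte char #3 = F0 90 8C BC.
Offset 12: leading byte 0xD8 = 11011000 → 2-byte char #4 = D8 AF.
Offset 14: leading byte 0xF0 = 11110000 → 4-byte char #5 = F0 90 8C 9E.
Offset 18: leading byte 0xE4 = 11100100 → 3-byte char #6 = E4 A5 92.
Offset 21: leading byte 0xE1 = 11100001 → 3-byte char #7 = E1 8C 8E.
Leading byte 0xE1 = 11100001 matches 1110xxxx → 3-byte sequence.
Byte 1: 0xE1 = 11100001, payload 0001 (4 bits).
Byte 2: 0x8C = 10001100 (10xxxxxx ✓), payload 001100.
Byte 3: 0x8E = 10001110 (10xxxxxx ✓), payload 001110.
Concatenate: 0001001100001110 = 0x130E (16 bits → U+130E).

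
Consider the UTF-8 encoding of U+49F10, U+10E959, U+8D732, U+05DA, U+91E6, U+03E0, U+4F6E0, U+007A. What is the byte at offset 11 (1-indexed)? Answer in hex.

0x9C

1-indexed offset 11 is 0-indexed offset 10.
U+49F10 → 4-byte form F1 89 BC 90 at offsets 0–3.
U+10E959 → 4-byte form F4 8E A5 99 at offsets 4–7.
U+8D732 → 4-byte form F2 8D 9C B2 at offsets 8–11.
Offset 10 falls in char 3's range; it's byte 3 of F2 8D 9C B2 = 0x9C.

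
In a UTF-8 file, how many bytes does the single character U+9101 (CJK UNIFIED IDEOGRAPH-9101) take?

3

U+9101 = 0x9101. UTF-8 uses 1 byte below 0x80, 2 below 0x800, 3 below 0x10000, 4 up to 0x10FFFF. 0x9101 is in U+0800–U+FFFF → 3 bytes.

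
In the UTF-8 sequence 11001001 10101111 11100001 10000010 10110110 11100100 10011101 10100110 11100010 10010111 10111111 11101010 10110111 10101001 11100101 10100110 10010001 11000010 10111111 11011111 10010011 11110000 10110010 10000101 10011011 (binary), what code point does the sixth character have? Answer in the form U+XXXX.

Offset 0: leading byte 0xC9 = 11001001 → 2-byte char #1 = C9 AF.
Offset 2: leading byte 0xE1 = 11100001 → 3-byte char #2 = E1 82 B6.
Offset 5: leading byte 0xE4 = 11100100 → 3-byte char #3 = E4 9D A6.
Offset 8: leading byte 0xE2 = 11100010 → 3-byte char #4 = E2 97 BF.
Offset 11: leading byte 0xEA = 11101010 → 3-byte char #5 = EA B7 A9.
Offset 14: leading byte 0xE5 = 11100101 → 3-byte char #6 = E5 A6 91.
Leading byte 0xE5 = 11100101 matches 1110xxxx → 3-byte sequence.
Byte 1: 0xE5 = 11100101, payload 0101 (4 bits).
Byte 2: 0xA6 = 10100110 (10xxxxxx ✓), payload 100110.
Byte 3: 0x91 = 10010001 (10xxxxxx ✓), payload 010001.
Concatenate: 0101100110010001 = 0x5991 (16 bits → U+5991).

U+5991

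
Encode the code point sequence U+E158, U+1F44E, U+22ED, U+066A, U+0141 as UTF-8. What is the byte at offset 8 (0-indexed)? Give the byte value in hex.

0x8B

U+E158 → 3-byte form EE 85 98 at offsets 0–2.
U+1F44E → 4-byte form F0 9F 91 8E at offsets 3–6.
U+22ED → 3-byte form E2 8B AD at offsets 7–9.
Offset 8 falls in char 3's range; it's byte 2 of E2 8B AD = 0x8B.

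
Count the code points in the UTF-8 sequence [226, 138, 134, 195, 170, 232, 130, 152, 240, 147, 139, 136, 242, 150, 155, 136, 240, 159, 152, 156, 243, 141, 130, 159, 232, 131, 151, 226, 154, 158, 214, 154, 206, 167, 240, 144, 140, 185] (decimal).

12

Byte at offset 0: 0xE2 = 11100010 → 3-byte char (#1). Advance 3.
Byte at offset 3: 0xC3 = 11000011 → 2-byte char (#2). Advance 2.
Byte at offset 5: 0xE8 = 11101000 → 3-byte char (#3). Advance 3.
Byte at offset 8: 0xF0 = 11110000 → 4-byte char (#4). Advance 4.
Byte at offset 12: 0xF2 = 11110010 → 4-byte char (#5). Advance 4.
Byte at offset 16: 0xF0 = 11110000 → 4-byte char (#6). Advance 4.
Byte at offset 20: 0xF3 = 11110011 → 4-byte char (#7). Advance 4.
Byte at offset 24: 0xE8 = 11101000 → 3-byte char (#8). Advance 3.
Byte at offset 27: 0xE2 = 11100010 → 3-byte char (#9). Advance 3.
Byte at offset 30: 0xD6 = 11010110 → 2-byte char (#10). Advance 2.
Byte at offset 32: 0xCE = 11001110 → 2-byte char (#11). Advance 2.
Byte at offset 34: 0xF0 = 11110000 → 4-byte char (#12). Advance 4.
Reached end at offset 38 after 12 code points.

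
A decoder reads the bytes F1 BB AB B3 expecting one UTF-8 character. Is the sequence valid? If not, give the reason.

valid

Leading byte 0xF1 = 11110001 → 4-byte form.
Continuation bytes 0xBB=10111011, 0xAB=10101011, 0xB3=10110011 all match 10xxxxxx.
Decoded value 0x7BAF3 is ≥ 0x10000 (shortest form) and not a surrogate.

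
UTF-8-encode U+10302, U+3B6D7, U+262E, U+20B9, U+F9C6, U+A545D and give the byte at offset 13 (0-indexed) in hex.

U+10302 → 4-byte form F0 90 8C 82 at offsets 0–3.
U+3B6D7 → 4-byte form F0 BB 9B 97 at offsets 4–7.
U+262E → 3-byte form E2 98 AE at offsets 8–10.
U+20B9 → 3-byte form E2 82 B9 at offsets 11–13.
Offset 13 falls in char 4's range; it's byte 3 of E2 82 B9 = 0xB9.

0xB9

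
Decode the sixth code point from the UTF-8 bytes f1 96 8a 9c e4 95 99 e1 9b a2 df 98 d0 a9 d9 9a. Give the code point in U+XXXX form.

U+065A

Offset 0: leading byte 0xF1 = 11110001 → 4-byte char #1 = F1 96 8A 9C.
Offset 4: leading byte 0xE4 = 11100100 → 3-byte char #2 = E4 95 99.
Offset 7: leading byte 0xE1 = 11100001 → 3-byte char #3 = E1 9B A2.
Offset 10: leading byte 0xDF = 11011111 → 2-byte char #4 = DF 98.
Offset 12: leading byte 0xD0 = 11010000 → 2-byte char #5 = D0 A9.
Offset 14: leading byte 0xD9 = 11011001 → 2-byte char #6 = D9 9A.
Leading byte 0xD9 = 11011001 matches 110xxxxx → 2-byte sequence.
Byte 1: 0xD9 = 11011001, payload 11001 (5 bits).
Byte 2: 0x9A = 10011010 (10xxxxxx ✓), payload 011010.
Concatenate: 11001011010 = 0x65A (11 bits → U+065A).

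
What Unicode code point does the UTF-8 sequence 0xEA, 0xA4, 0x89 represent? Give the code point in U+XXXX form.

U+A909

Leading byte 0xEA = 11101010 matches 1110xxxx → 3-byte sequence.
Byte 1: 0xEA = 11101010, payload 1010 (4 bits).
Byte 2: 0xA4 = 10100100 (10xxxxxx ✓), payload 100100.
Byte 3: 0x89 = 10001001 (10xxxxxx ✓), payload 001001.
Concatenate: 1010100100001001 = 0xA909 (16 bits → U+A909).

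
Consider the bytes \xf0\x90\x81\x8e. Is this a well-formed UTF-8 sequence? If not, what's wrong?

valid

Leading byte 0xF0 = 11110000 → 4-byte form.
Continuation bytes 0x90=10010000, 0x81=10000001, 0x8E=10001110 all match 10xxxxxx.
Decoded value 0x1004E is ≥ 0x10000 (shortest form) and not a surrogate.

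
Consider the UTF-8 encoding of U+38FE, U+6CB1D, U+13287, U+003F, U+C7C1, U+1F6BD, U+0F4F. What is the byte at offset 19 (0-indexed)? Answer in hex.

0xE0

U+38FE → 3-byte form E3 A3 BE at offsets 0–2.
U+6CB1D → 4-byte form F1 AC AC 9D at offsets 3–6.
U+13287 → 4-byte form F0 93 8A 87 at offsets 7–10.
U+003F → 1-byte form 3F at offsets 11–11.
U+C7C1 → 3-byte form EC 9F 81 at offsets 12–14.
U+1F6BD → 4-byte form F0 9F 9A BD at offsets 15–18.
U+0F4F → 3-byte form E0 BD 8F at offsets 19–21.
Offset 19 falls in char 7's range; it's byte 1 of E0 BD 8F = 0xE0.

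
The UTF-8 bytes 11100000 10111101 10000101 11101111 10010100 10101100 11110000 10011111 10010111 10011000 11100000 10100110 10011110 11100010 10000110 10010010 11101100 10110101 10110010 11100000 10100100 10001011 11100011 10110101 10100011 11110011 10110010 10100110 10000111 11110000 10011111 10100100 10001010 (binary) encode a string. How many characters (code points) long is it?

Byte at offset 0: 0xE0 = 11100000 → 3-byte char (#1). Advance 3.
Byte at offset 3: 0xEF = 11101111 → 3-byte char (#2). Advance 3.
Byte at offset 6: 0xF0 = 11110000 → 4-byte char (#3). Advance 4.
Byte at offset 10: 0xE0 = 11100000 → 3-byte char (#4). Advance 3.
Byte at offset 13: 0xE2 = 11100010 → 3-byte char (#5). Advance 3.
Byte at offset 16: 0xEC = 11101100 → 3-byte char (#6). Advance 3.
Byte at offset 19: 0xE0 = 11100000 → 3-byte char (#7). Advance 3.
Byte at offset 22: 0xE3 = 11100011 → 3-byte char (#8). Advance 3.
Byte at offset 25: 0xF3 = 11110011 → 4-byte char (#9). Advance 4.
Byte at offset 29: 0xF0 = 11110000 → 4-byte char (#10). Advance 4.
Reached end at offset 33 after 10 code points.

10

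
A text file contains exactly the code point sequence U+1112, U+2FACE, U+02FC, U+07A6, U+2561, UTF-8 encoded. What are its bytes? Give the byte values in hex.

U+1112: 3-byte form → E1 84 92.
U+2FACE: 4-byte form → F0 AF AB 8E.
U+02FC: 2-byte form → CB BC.
U+07A6: 2-byte form → DE A6.
U+2561: 3-byte form → E2 95 A1.
Concatenated (14 bytes): E1 84 92 F0 AF AB 8E CB BC DE A6 E2 95 A1.

E1 84 92 F0 AF AB 8E CB BC DE A6 E2 95 A1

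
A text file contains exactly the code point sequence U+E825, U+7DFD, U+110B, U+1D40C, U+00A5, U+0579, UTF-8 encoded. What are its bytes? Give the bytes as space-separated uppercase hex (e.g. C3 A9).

U+E825: 3-byte form → EE A0 A5.
U+7DFD: 3-byte form → E7 B7 BD.
U+110B: 3-byte form → E1 84 8B.
U+1D40C: 4-byte form → F0 9D 90 8C.
U+00A5: 2-byte form → C2 A5.
U+0579: 2-byte form → D5 B9.
Concatenated (17 bytes): EE A0 A5 E7 B7 BD E1 84 8B F0 9D 90 8C C2 A5 D5 B9.

EE A0 A5 E7 B7 BD E1 84 8B F0 9D 90 8C C2 A5 D5 B9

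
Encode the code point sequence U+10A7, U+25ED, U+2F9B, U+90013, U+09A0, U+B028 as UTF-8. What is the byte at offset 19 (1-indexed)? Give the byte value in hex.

1-indexed offset 19 is 0-indexed offset 18.
U+10A7 → 3-byte form E1 82 A7 at offsets 0–2.
U+25ED → 3-byte form E2 97 AD at offsets 3–5.
U+2F9B → 3-byte form E2 BE 9B at offsets 6–8.
U+90013 → 4-byte form F2 90 80 93 at offsets 9–12.
U+09A0 → 3-byte form E0 A6 A0 at offsets 13–15.
U+B028 → 3-byte form EB 80 A8 at offsets 16–18.
Offset 18 falls in char 6's range; it's byte 3 of EB 80 A8 = 0xA8.

0xA8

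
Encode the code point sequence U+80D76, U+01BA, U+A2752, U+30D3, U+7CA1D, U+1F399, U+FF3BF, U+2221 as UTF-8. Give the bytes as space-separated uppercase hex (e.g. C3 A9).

F2 80 B5 B6 C6 BA F2 A2 9D 92 E3 83 93 F1 BC A8 9D F0 9F 8E 99 F3 BF 8E BF E2 88 A1

U+80D76: 4-byte form → F2 80 B5 B6.
U+01BA: 2-byte form → C6 BA.
U+A2752: 4-byte form → F2 A2 9D 92.
U+30D3: 3-byte form → E3 83 93.
U+7CA1D: 4-byte form → F1 BC A8 9D.
U+1F399: 4-byte form → F0 9F 8E 99.
U+FF3BF: 4-byte form → F3 BF 8E BF.
U+2221: 3-byte form → E2 88 A1.
Concatenated (28 bytes): F2 80 B5 B6 C6 BA F2 A2 9D 92 E3 83 93 F1 BC A8 9D F0 9F 8E 99 F3 BF 8E BF E2 88 A1.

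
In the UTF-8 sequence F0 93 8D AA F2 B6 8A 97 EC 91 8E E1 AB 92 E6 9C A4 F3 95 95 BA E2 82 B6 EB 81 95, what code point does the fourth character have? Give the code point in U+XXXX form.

Offset 0: leading byte 0xF0 = 11110000 → 4-byte char #1 = F0 93 8D AA.
Offset 4: leading byte 0xF2 = 11110010 → 4-byte char #2 = F2 B6 8A 97.
Offset 8: leading byte 0xEC = 11101100 → 3-byte char #3 = EC 91 8E.
Offset 11: leading byte 0xE1 = 11100001 → 3-byte char #4 = E1 AB 92.
Leading byte 0xE1 = 11100001 matches 1110xxxx → 3-byte sequence.
Byte 1: 0xE1 = 11100001, payload 0001 (4 bits).
Byte 2: 0xAB = 10101011 (10xxxxxx ✓), payload 101011.
Byte 3: 0x92 = 10010010 (10xxxxxx ✓), payload 010010.
Concatenate: 0001101011010010 = 0x1AD2 (16 bits → U+1AD2).

U+1AD2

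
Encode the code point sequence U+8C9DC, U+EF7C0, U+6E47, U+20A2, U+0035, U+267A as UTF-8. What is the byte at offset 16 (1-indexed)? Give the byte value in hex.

1-indexed offset 16 is 0-indexed offset 15.
U+8C9DC → 4-byte form F2 8C A7 9C at offsets 0–3.
U+EF7C0 → 4-byte form F3 AF 9F 80 at offsets 4–7.
U+6E47 → 3-byte form E6 B9 87 at offsets 8–10.
U+20A2 → 3-byte form E2 82 A2 at offsets 11–13.
U+0035 → 1-byte form 35 at offsets 14–14.
U+267A → 3-byte form E2 99 BA at offsets 15–17.
Offset 15 falls in char 6's range; it's byte 1 of E2 99 BA = 0xE2.

0xE2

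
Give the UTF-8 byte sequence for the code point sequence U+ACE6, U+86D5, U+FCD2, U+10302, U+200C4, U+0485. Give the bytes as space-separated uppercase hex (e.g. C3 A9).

U+ACE6: 3-byte form → EA B3 A6.
U+86D5: 3-byte form → E8 9B 95.
U+FCD2: 3-byte form → EF B3 92.
U+10302: 4-byte form → F0 90 8C 82.
U+200C4: 4-byte form → F0 A0 83 84.
U+0485: 2-byte form → D2 85.
Concatenated (19 bytes): EA B3 A6 E8 9B 95 EF B3 92 F0 90 8C 82 F0 A0 83 84 D2 85.

EA B3 A6 E8 9B 95 EF B3 92 F0 90 8C 82 F0 A0 83 84 D2 85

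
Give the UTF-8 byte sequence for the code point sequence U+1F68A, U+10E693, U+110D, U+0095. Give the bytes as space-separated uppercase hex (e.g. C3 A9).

F0 9F 9A 8A F4 8E 9A 93 E1 84 8D C2 95

U+1F68A: 4-byte form → F0 9F 9A 8A.
U+10E693: 4-byte form → F4 8E 9A 93.
U+110D: 3-byte form → E1 84 8D.
U+0095: 2-byte form → C2 95.
Concatenated (13 bytes): F0 9F 9A 8A F4 8E 9A 93 E1 84 8D C2 95.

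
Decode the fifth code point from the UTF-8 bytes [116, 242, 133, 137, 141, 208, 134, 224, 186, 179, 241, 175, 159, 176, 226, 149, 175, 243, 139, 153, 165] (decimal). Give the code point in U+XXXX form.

Offset 0: leading byte 0x74 = 01110100 → 1-byte char #1 = 74.
Offset 1: leading byte 0xF2 = 11110010 → 4-byte char #2 = F2 85 89 8D.
Offset 5: leading byte 0xD0 = 11010000 → 2-byte char #3 = D0 86.
Offset 7: leading byte 0xE0 = 11100000 → 3-byte char #4 = E0 BA B3.
Offset 10: leading byte 0xF1 = 11110001 → 4-byte char #5 = F1 AF 9F B0.
Leading byte 0xF1 = 11110001 matches 11110xxx → 4-byte sequence.
Byte 1: 0xF1 = 11110001, payload 001 (3 bits).
Byte 2: 0xAF = 10101111 (10xxxxxx ✓), payload 101111.
Byte 3: 0x9F = 10011111 (10xxxxxx ✓), payload 011111.
Byte 4: 0xB0 = 10110000 (10xxxxxx ✓), payload 110000.
Concatenate: 001101111011111110000 = 0x6F7F0 (21 bits → U+6F7F0).

U+6F7F0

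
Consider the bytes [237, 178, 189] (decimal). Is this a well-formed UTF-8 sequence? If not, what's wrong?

Structurally a 3-byte sequence; payload = 0xDCBD.
But 0xDCBD is in U+D800–U+DFFF, the surrogate range. Surrogates are not Unicode scalar values and are forbidden in UTF-8.

invalid (encodes a surrogate (U+D800–U+DFFF))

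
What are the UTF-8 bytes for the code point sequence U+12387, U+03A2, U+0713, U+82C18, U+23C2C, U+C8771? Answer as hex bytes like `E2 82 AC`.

F0 92 8E 87 CE A2 DC 93 F2 82 B0 98 F0 A3 B0 AC F3 88 9D B1

U+12387: 4-byte form → F0 92 8E 87.
U+03A2: 2-byte form → CE A2.
U+0713: 2-byte form → DC 93.
U+82C18: 4-byte form → F2 82 B0 98.
U+23C2C: 4-byte form → F0 A3 B0 AC.
U+C8771: 4-byte form → F3 88 9D B1.
Concatenated (20 bytes): F0 92 8E 87 CE A2 DC 93 F2 82 B0 98 F0 A3 B0 AC F3 88 9D B1.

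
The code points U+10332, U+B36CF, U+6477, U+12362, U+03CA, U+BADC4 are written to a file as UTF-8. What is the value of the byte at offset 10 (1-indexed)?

0x91

1-indexed offset 10 is 0-indexed offset 9.
U+10332 → 4-byte form F0 90 8C B2 at offsets 0–3.
U+B36CF → 4-byte form F2 B3 9B 8F at offsets 4–7.
U+6477 → 3-byte form E6 91 B7 at offsets 8–10.
Offset 9 falls in char 3's range; it's byte 2 of E6 91 B7 = 0x91.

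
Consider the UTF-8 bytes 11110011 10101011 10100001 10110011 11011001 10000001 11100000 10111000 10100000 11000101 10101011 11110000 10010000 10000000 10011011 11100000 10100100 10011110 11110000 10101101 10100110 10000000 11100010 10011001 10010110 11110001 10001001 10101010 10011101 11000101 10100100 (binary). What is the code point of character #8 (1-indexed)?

Offset 0: leading byte 0xF3 = 11110011 → 4-byte char #1 = F3 AB A1 B3.
Offset 4: leading byte 0xD9 = 11011001 → 2-byte char #2 = D9 81.
Offset 6: leading byte 0xE0 = 11100000 → 3-byte char #3 = E0 B8 A0.
Offset 9: leading byte 0xC5 = 11000101 → 2-byte char #4 = C5 AB.
Offset 11: leading byte 0xF0 = 11110000 → 4-byte char #5 = F0 90 80 9B.
Offset 15: leading byte 0xE0 = 11100000 → 3-byte char #6 = E0 A4 9E.
Offset 18: leading byte 0xF0 = 11110000 → 4-byte char #7 = F0 AD A6 80.
Offset 22: leading byte 0xE2 = 11100010 → 3-byte char #8 = E2 99 96.
Leading byte 0xE2 = 11100010 matches 1110xxxx → 3-byte sequence.
Byte 1: 0xE2 = 11100010, payload 0010 (4 bits).
Byte 2: 0x99 = 10011001 (10xxxxxx ✓), payload 011001.
Byte 3: 0x96 = 10010110 (10xxxxxx ✓), payload 010110.
Concatenate: 0010011001010110 = 0x2656 (16 bits → U+2656).

U+2656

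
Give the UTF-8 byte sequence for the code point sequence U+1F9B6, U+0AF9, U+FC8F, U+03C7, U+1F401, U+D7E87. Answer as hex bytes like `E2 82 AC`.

F0 9F A6 B6 E0 AB B9 EF B2 8F CF 87 F0 9F 90 81 F3 97 BA 87

U+1F9B6: 4-byte form → F0 9F A6 B6.
U+0AF9: 3-byte form → E0 AB B9.
U+FC8F: 3-byte form → EF B2 8F.
U+03C7: 2-byte form → CF 87.
U+1F401: 4-byte form → F0 9F 90 81.
U+D7E87: 4-byte form → F3 97 BA 87.
Concatenated (20 bytes): F0 9F A6 B6 E0 AB B9 EF B2 8F CF 87 F0 9F 90 81 F3 97 BA 87.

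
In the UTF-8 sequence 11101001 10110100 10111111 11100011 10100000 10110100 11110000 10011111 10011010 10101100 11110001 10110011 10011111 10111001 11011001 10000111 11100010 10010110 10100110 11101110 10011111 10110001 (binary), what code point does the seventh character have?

U+E7F1

Offset 0: leading byte 0xE9 = 11101001 → 3-byte char #1 = E9 B4 BF.
Offset 3: leading byte 0xE3 = 11100011 → 3-byte char #2 = E3 A0 B4.
Offset 6: leading byte 0xF0 = 11110000 → 4-byte char #3 = F0 9F 9A AC.
Offset 10: leading byte 0xF1 = 11110001 → 4-byte char #4 = F1 B3 9F B9.
Offset 14: leading byte 0xD9 = 11011001 → 2-byte char #5 = D9 87.
Offset 16: leading byte 0xE2 = 11100010 → 3-byte char #6 = E2 96 A6.
Offset 19: leading byte 0xEE = 11101110 → 3-byte char #7 = EE 9F B1.
Leading byte 0xEE = 11101110 matches 1110xxxx → 3-byte sequence.
Byte 1: 0xEE = 11101110, payload 1110 (4 bits).
Byte 2: 0x9F = 10011111 (10xxxxxx ✓), payload 011111.
Byte 3: 0xB1 = 10110001 (10xxxxxx ✓), payload 110001.
Concatenate: 1110011111110001 = 0xE7F1 (16 bits → U+E7F1).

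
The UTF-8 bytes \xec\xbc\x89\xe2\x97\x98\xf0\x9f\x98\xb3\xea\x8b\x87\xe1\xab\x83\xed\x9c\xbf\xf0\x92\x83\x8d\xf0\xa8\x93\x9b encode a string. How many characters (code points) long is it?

Byte at offset 0: 0xEC = 11101100 → 3-byte char (#1). Advance 3.
Byte at offset 3: 0xE2 = 11100010 → 3-byte char (#2). Advance 3.
Byte at offset 6: 0xF0 = 11110000 → 4-byte char (#3). Advance 4.
Byte at offset 10: 0xEA = 11101010 → 3-byte char (#4). Advance 3.
Byte at offset 13: 0xE1 = 11100001 → 3-byte char (#5). Advance 3.
Byte at offset 16: 0xED = 11101101 → 3-byte char (#6). Advance 3.
Byte at offset 19: 0xF0 = 11110000 → 4-byte char (#7). Advance 4.
Byte at offset 23: 0xF0 = 11110000 → 4-byte char (#8). Advance 4.
Reached end at offset 27 after 8 code points.

8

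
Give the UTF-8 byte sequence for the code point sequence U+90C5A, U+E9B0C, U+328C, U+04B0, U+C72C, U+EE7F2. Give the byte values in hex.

U+90C5A: 4-byte form → F2 90 B1 9A.
U+E9B0C: 4-byte form → F3 A9 AC 8C.
U+328C: 3-byte form → E3 8A 8C.
U+04B0: 2-byte form → D2 B0.
U+C72C: 3-byte form → EC 9C AC.
U+EE7F2: 4-byte form → F3 AE 9F B2.
Concatenated (20 bytes): F2 90 B1 9A F3 A9 AC 8C E3 8A 8C D2 B0 EC 9C AC F3 AE 9F B2.

F2 90 B1 9A F3 A9 AC 8C E3 8A 8C D2 B0 EC 9C AC F3 AE 9F B2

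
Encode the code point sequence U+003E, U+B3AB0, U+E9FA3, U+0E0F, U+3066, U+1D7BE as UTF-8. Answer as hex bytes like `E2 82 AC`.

3E F2 B3 AA B0 F3 A9 BE A3 E0 B8 8F E3 81 A6 F0 9D 9E BE

U+003E: 1-byte form → 3E.
U+B3AB0: 4-byte form → F2 B3 AA B0.
U+E9FA3: 4-byte form → F3 A9 BE A3.
U+0E0F: 3-byte form → E0 B8 8F.
U+3066: 3-byte form → E3 81 A6.
U+1D7BE: 4-byte form → F0 9D 9E BE.
Concatenated (19 bytes): 3E F2 B3 AA B0 F3 A9 BE A3 E0 B8 8F E3 81 A6 F0 9D 9E BE.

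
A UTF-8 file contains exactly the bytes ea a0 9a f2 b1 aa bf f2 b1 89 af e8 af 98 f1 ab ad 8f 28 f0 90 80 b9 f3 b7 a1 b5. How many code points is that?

8

Byte at offset 0: 0xEA = 11101010 → 3-byte char (#1). Advance 3.
Byte at offset 3: 0xF2 = 11110010 → 4-byte char (#2). Advance 4.
Byte at offset 7: 0xF2 = 11110010 → 4-byte char (#3). Advance 4.
Byte at offset 11: 0xE8 = 11101000 → 3-byte char (#4). Advance 3.
Byte at offset 14: 0xF1 = 11110001 → 4-byte char (#5). Advance 4.
Byte at offset 18: 0x28 = 00101000 → 1-byte char (#6). Advance 1.
Byte at offset 19: 0xF0 = 11110000 → 4-byte char (#7). Advance 4.
Byte at offset 23: 0xF3 = 11110011 → 4-byte char (#8). Advance 4.
Reached end at offset 27 after 8 code points.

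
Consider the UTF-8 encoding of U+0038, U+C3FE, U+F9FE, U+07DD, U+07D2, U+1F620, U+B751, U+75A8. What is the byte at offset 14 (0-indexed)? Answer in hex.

U+0038 → 1-byte form 38 at offsets 0–0.
U+C3FE → 3-byte form EC 8F BE at offsets 1–3.
U+F9FE → 3-byte form EF A7 BE at offsets 4–6.
U+07DD → 2-byte form DF 9D at offsets 7–8.
U+07D2 → 2-byte form DF 92 at offsets 9–10.
U+1F620 → 4-byte form F0 9F 98 A0 at offsets 11–14.
Offset 14 falls in char 6's range; it's byte 4 of F0 9F 98 A0 = 0xA0.

0xA0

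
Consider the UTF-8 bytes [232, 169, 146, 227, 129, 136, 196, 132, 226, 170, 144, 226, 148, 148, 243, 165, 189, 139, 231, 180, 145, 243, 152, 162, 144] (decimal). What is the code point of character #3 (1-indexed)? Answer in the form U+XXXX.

Offset 0: leading byte 0xE8 = 11101000 → 3-byte char #1 = E8 A9 92.
Offset 3: leading byte 0xE3 = 11100011 → 3-byte char #2 = E3 81 88.
Offset 6: leading byte 0xC4 = 11000100 → 2-byte char #3 = C4 84.
Leading byte 0xC4 = 11000100 matches 110xxxxx → 2-byte sequence.
Byte 1: 0xC4 = 11000100, payload 00100 (5 bits).
Byte 2: 0x84 = 10000100 (10xxxxxx ✓), payload 000100.
Concatenate: 00100000100 = 0x104 (11 bits → U+0104).

U+0104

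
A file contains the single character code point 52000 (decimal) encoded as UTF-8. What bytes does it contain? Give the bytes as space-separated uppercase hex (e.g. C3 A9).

U+CB20 = 0xCB20 = 52000 decimal. In range U+0800–U+FFFF → 3-byte form: 1110xxxx 10xxxxxx 10xxxxxx.
Binary (16 bits): 1100101100100000.
Split 4+6+6: 1100 | 101100 | 100000.
Byte 1: 11101100 = 0xEC.
Byte 2: 10101100 = 0xAC.
Byte 3: 10100000 = 0xA0.

EC AC A0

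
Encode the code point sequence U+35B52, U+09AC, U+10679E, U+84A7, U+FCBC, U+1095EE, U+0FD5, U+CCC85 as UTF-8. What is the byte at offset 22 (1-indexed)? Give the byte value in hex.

0xE0

1-indexed offset 22 is 0-indexed offset 21.
U+35B52 → 4-byte form F0 B5 AD 92 at offsets 0–3.
U+09AC → 3-byte form E0 A6 AC at offsets 4–6.
U+10679E → 4-byte form F4 86 9E 9E at offsets 7–10.
U+84A7 → 3-byte form E8 92 A7 at offsets 11–13.
U+FCBC → 3-byte form EF B2 BC at offsets 14–16.
U+1095EE → 4-byte form F4 89 97 AE at offsets 17–20.
U+0FD5 → 3-byte form E0 BF 95 at offsets 21–23.
Offset 21 falls in char 7's range; it's byte 1 of E0 BF 95 = 0xE0.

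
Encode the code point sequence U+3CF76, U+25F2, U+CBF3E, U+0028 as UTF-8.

F0 BC BD B6 E2 97 B2 F3 8B BC BE 28

U+3CF76: 4-byte form → F0 BC BD B6.
U+25F2: 3-byte form → E2 97 B2.
U+CBF3E: 4-byte form → F3 8B BC BE.
U+0028: 1-byte form → 28.
Concatenated (12 bytes): F0 BC BD B6 E2 97 B2 F3 8B BC BE 28.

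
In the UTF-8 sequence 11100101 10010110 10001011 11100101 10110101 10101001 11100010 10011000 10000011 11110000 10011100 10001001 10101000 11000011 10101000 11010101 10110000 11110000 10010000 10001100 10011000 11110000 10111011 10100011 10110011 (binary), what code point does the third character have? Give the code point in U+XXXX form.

U+2603

Offset 0: leading byte 0xE5 = 11100101 → 3-byte char #1 = E5 96 8B.
Offset 3: leading byte 0xE5 = 11100101 → 3-byte char #2 = E5 B5 A9.
Offset 6: leading byte 0xE2 = 11100010 → 3-byte char #3 = E2 98 83.
Leading byte 0xE2 = 11100010 matches 1110xxxx → 3-byte sequence.
Byte 1: 0xE2 = 11100010, payload 0010 (4 bits).
Byte 2: 0x98 = 10011000 (10xxxxxx ✓), payload 011000.
Byte 3: 0x83 = 10000011 (10xxxxxx ✓), payload 000011.
Concatenate: 0010011000000011 = 0x2603 (16 bits → U+2603).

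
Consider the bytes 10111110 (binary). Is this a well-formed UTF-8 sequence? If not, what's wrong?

invalid (continuation byte with no leading byte)

Byte 0xBE = 10111110 has the form 10xxxxxx — a continuation byte — but there is no preceding leading byte.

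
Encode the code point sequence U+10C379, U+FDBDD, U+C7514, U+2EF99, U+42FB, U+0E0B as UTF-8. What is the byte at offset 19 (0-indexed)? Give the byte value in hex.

0xE0

U+10C379 → 4-byte form F4 8C 8D B9 at offsets 0–3.
U+FDBDD → 4-byte form F3 BD AF 9D at offsets 4–7.
U+C7514 → 4-byte form F3 87 94 94 at offsets 8–11.
U+2EF99 → 4-byte form F0 AE BE 99 at offsets 12–15.
U+42FB → 3-byte form E4 8B BB at offsets 16–18.
U+0E0B → 3-byte form E0 B8 8B at offsets 19–21.
Offset 19 falls in char 6's range; it's byte 1 of E0 B8 8B = 0xE0.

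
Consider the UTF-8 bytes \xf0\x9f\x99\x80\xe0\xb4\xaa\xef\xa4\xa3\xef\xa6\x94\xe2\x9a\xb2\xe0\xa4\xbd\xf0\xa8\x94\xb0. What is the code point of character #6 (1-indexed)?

U+093D

Offset 0: leading byte 0xF0 = 11110000 → 4-byte char #1 = F0 9F 99 80.
Offset 4: leading byte 0xE0 = 11100000 → 3-byte char #2 = E0 B4 AA.
Offset 7: leading byte 0xEF = 11101111 → 3-byte char #3 = EF A4 A3.
Offset 10: leading byte 0xEF = 11101111 → 3-byte char #4 = EF A6 94.
Offset 13: leading byte 0xE2 = 11100010 → 3-byte char #5 = E2 9A B2.
Offset 16: leading byte 0xE0 = 11100000 → 3-byte char #6 = E0 A4 BD.
Leading byte 0xE0 = 11100000 matches 1110xxxx → 3-byte sequence.
Byte 1: 0xE0 = 11100000, payload 0000 (4 bits).
Byte 2: 0xA4 = 10100100 (10xxxxxx ✓), payload 100100.
Byte 3: 0xBD = 10111101 (10xxxxxx ✓), payload 111101.
Concatenate: 0000100100111101 = 0x93D (16 bits → U+093D).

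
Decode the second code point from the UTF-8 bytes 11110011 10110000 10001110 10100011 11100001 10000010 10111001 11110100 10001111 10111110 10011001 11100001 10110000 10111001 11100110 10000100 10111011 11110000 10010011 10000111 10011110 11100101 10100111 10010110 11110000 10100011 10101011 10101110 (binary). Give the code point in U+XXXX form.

U+10B9

Offset 0: leading byte 0xF3 = 11110011 → 4-byte char #1 = F3 B0 8E A3.
Offset 4: leading byte 0xE1 = 11100001 → 3-byte char #2 = E1 82 B9.
Leading byte 0xE1 = 11100001 matches 1110xxxx → 3-byte sequence.
Byte 1: 0xE1 = 11100001, payload 0001 (4 bits).
Byte 2: 0x82 = 10000010 (10xxxxxx ✓), payload 000010.
Byte 3: 0xB9 = 10111001 (10xxxxxx ✓), payload 111001.
Concatenate: 0001000010111001 = 0x10B9 (16 bits → U+10B9).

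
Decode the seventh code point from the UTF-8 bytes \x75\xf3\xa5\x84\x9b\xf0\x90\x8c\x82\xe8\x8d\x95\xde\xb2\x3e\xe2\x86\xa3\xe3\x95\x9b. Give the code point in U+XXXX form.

U+21A3

Offset 0: leading byte 0x75 = 01110101 → 1-byte char #1 = 75.
Offset 1: leading byte 0xF3 = 11110011 → 4-byte char #2 = F3 A5 84 9B.
Offset 5: leading byte 0xF0 = 11110000 → 4-byte char #3 = F0 90 8C 82.
Offset 9: leading byte 0xE8 = 11101000 → 3-byte char #4 = E8 8D 95.
Offset 12: leading byte 0xDE = 11011110 → 2-byte char #5 = DE B2.
Offset 14: leading byte 0x3E = 00111110 → 1-byte char #6 = 3E.
Offset 15: leading byte 0xE2 = 11100010 → 3-byte char #7 = E2 86 A3.
Leading byte 0xE2 = 11100010 matches 1110xxxx → 3-byte sequence.
Byte 1: 0xE2 = 11100010, payload 0010 (4 bits).
Byte 2: 0x86 = 10000110 (10xxxxxx ✓), payload 000110.
Byte 3: 0xA3 = 10100011 (10xxxxxx ✓), payload 100011.
Concatenate: 0010000110100011 = 0x21A3 (16 bits → U+21A3).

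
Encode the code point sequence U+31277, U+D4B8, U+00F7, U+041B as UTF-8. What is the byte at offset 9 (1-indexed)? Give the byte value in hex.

1-indexed offset 9 is 0-indexed offset 8.
U+31277 → 4-byte form F0 B1 89 B7 at offsets 0–3.
U+D4B8 → 3-byte form ED 92 B8 at offsets 4–6.
U+00F7 → 2-byte form C3 B7 at offsets 7–8.
Offset 8 falls in char 3's range; it's byte 2 of C3 B7 = 0xB7.

0xB7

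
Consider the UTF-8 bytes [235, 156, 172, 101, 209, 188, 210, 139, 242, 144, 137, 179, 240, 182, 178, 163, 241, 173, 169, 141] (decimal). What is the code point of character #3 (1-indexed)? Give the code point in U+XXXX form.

Offset 0: leading byte 0xEB = 11101011 → 3-byte char #1 = EB 9C AC.
Offset 3: leading byte 0x65 = 01100101 → 1-byte char #2 = 65.
Offset 4: leading byte 0xD1 = 11010001 → 2-byte char #3 = D1 BC.
Leading byte 0xD1 = 11010001 matches 110xxxxx → 2-byte sequence.
Byte 1: 0xD1 = 11010001, payload 10001 (5 bits).
Byte 2: 0xBC = 10111100 (10xxxxxx ✓), payload 111100.
Concatenate: 10001111100 = 0x47C (11 bits → U+047C).

U+047C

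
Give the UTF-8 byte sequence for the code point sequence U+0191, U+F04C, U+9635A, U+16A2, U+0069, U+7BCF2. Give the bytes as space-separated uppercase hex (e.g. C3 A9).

U+0191: 2-byte form → C6 91.
U+F04C: 3-byte form → EF 81 8C.
U+9635A: 4-byte form → F2 96 8D 9A.
U+16A2: 3-byte form → E1 9A A2.
U+0069: 1-byte form → 69.
U+7BCF2: 4-byte form → F1 BB B3 B2.
Concatenated (17 bytes): C6 91 EF 81 8C F2 96 8D 9A E1 9A A2 69 F1 BB B3 B2.

C6 91 EF 81 8C F2 96 8D 9A E1 9A A2 69 F1 BB B3 B2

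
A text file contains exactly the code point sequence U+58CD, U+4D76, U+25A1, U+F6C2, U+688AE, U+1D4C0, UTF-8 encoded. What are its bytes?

U+58CD: 3-byte form → E5 A3 8D.
U+4D76: 3-byte form → E4 B5 B6.
U+25A1: 3-byte form → E2 96 A1.
U+F6C2: 3-byte form → EF 9B 82.
U+688AE: 4-byte form → F1 A8 A2 AE.
U+1D4C0: 4-byte form → F0 9D 93 80.
Concatenated (20 bytes): E5 A3 8D E4 B5 B6 E2 96 A1 EF 9B 82 F1 A8 A2 AE F0 9D 93 80.

E5 A3 8D E4 B5 B6 E2 96 A1 EF 9B 82 F1 A8 A2 AE F0 9D 93 80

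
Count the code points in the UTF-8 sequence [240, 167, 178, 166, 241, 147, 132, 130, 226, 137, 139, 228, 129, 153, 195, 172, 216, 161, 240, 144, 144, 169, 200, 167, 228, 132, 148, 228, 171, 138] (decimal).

10

Byte at offset 0: 0xF0 = 11110000 → 4-byte char (#1). Advance 4.
Byte at offset 4: 0xF1 = 11110001 → 4-byte char (#2). Advance 4.
Byte at offset 8: 0xE2 = 11100010 → 3-byte char (#3). Advance 3.
Byte at offset 11: 0xE4 = 11100100 → 3-byte char (#4). Advance 3.
Byte at offset 14: 0xC3 = 11000011 → 2-byte char (#5). Advance 2.
Byte at offset 16: 0xD8 = 11011000 → 2-byte char (#6). Advance 2.
Byte at offset 18: 0xF0 = 11110000 → 4-byte char (#7). Advance 4.
Byte at offset 22: 0xC8 = 11001000 → 2-byte char (#8). Advance 2.
Byte at offset 24: 0xE4 = 11100100 → 3-byte char (#9). Advance 3.
Byte at offset 27: 0xE4 = 11100100 → 3-byte char (#10). Advance 3.
Reached end at offset 30 after 10 code points.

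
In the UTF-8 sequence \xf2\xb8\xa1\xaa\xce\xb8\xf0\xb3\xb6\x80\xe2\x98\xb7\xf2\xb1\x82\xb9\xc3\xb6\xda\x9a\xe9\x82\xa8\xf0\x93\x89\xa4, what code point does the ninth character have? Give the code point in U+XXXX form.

U+13264

Offset 0: leading byte 0xF2 = 11110010 → 4-byte char #1 = F2 B8 A1 AA.
Offset 4: leading byte 0xCE = 11001110 → 2-byte char #2 = CE B8.
Offset 6: leading byte 0xF0 = 11110000 → 4-byte char #3 = F0 B3 B6 80.
Offset 10: leading byte 0xE2 = 11100010 → 3-byte char #4 = E2 98 B7.
Offset 13: leading byte 0xF2 = 11110010 → 4-byte char #5 = F2 B1 82 B9.
Offset 17: leading byte 0xC3 = 11000011 → 2-byte char #6 = C3 B6.
Offset 19: leading byte 0xDA = 11011010 → 2-byte char #7 = DA 9A.
Offset 21: leading byte 0xE9 = 11101001 → 3-byte char #8 = E9 82 A8.
Offset 24: leading byte 0xF0 = 11110000 → 4-byte char #9 = F0 93 89 A4.
Leading byte 0xF0 = 11110000 matches 11110xxx → 4-byte sequence.
Byte 1: 0xF0 = 11110000, payload 000 (3 bits).
Byte 2: 0x93 = 10010011 (10xxxxxx ✓), payload 010011.
Byte 3: 0x89 = 10001001 (10xxxxxx ✓), payload 001001.
Byte 4: 0xA4 = 10100100 (10xxxxxx ✓), payload 100100.
Concatenate: 000010011001001100100 = 0x13264 (21 bits → U+13264).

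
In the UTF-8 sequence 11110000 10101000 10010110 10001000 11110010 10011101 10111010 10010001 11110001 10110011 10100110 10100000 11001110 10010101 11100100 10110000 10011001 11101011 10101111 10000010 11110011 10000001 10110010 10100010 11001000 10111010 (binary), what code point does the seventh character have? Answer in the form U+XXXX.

U+C1CA2

Offset 0: leading byte 0xF0 = 11110000 → 4-byte char #1 = F0 A8 96 88.
Offset 4: leading byte 0xF2 = 11110010 → 4-byte char #2 = F2 9D BA 91.
Offset 8: leading byte 0xF1 = 11110001 → 4-byte char #3 = F1 B3 A6 A0.
Offset 12: leading byte 0xCE = 11001110 → 2-byte char #4 = CE 95.
Offset 14: leading byte 0xE4 = 11100100 → 3-byte char #5 = E4 B0 99.
Offset 17: leading byte 0xEB = 11101011 → 3-byte char #6 = EB AF 82.
Offset 20: leading byte 0xF3 = 11110011 → 4-byte char #7 = F3 81 B2 A2.
Leading byte 0xF3 = 11110011 matches 11110xxx → 4-byte sequence.
Byte 1: 0xF3 = 11110011, payload 011 (3 bits).
Byte 2: 0x81 = 10000001 (10xxxxxx ✓), payload 000001.
Byte 3: 0xB2 = 10110010 (10xxxxxx ✓), payload 110010.
Byte 4: 0xA2 = 10100010 (10xxxxxx ✓), payload 100010.
Concatenate: 011000001110010100010 = 0xC1CA2 (21 bits → U+C1CA2).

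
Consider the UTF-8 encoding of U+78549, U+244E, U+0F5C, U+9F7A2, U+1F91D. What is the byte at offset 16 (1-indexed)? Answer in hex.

1-indexed offset 16 is 0-indexed offset 15.
U+78549 → 4-byte form F1 B8 95 89 at offsets 0–3.
U+244E → 3-byte form E2 91 8E at offsets 4–6.
U+0F5C → 3-byte form E0 BD 9C at offsets 7–9.
U+9F7A2 → 4-byte form F2 9F 9E A2 at offsets 10–13.
U+1F91D → 4-byte form F0 9F A4 9D at offsets 14–17.
Offset 15 falls in char 5's range; it's byte 2 of F0 9F A4 9D = 0x9F.

0x9F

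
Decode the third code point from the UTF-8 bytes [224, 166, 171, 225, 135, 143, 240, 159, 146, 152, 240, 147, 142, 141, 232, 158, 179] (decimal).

U+1F498

Offset 0: leading byte 0xE0 = 11100000 → 3-byte char #1 = E0 A6 AB.
Offset 3: leading byte 0xE1 = 11100001 → 3-byte char #2 = E1 87 8F.
Offset 6: leading byte 0xF0 = 11110000 → 4-byte char #3 = F0 9F 92 98.
Leading byte 0xF0 = 11110000 matches 11110xxx → 4-byte sequence.
Byte 1: 0xF0 = 11110000, payload 000 (3 bits).
Byte 2: 0x9F = 10011111 (10xxxxxx ✓), payload 011111.
Byte 3: 0x92 = 10010010 (10xxxxxx ✓), payload 010010.
Byte 4: 0x98 = 10011000 (10xxxxxx ✓), payload 011000.
Concatenate: 000011111010010011000 = 0x1F498 (21 bits → U+1F498).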